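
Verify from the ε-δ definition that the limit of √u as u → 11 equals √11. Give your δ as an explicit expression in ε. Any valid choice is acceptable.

δ = min(11, √11·ε)

Let ε > 0. We want δ > 0 such that 0 < |u − 11| < δ implies |√u − √11| < ε.
Multiplying by the conjugate, |√u − √11| = |u − 11|/(√u + √11).
Restrict δ ≤ 11 so that |u − 11| < 11 forces u > 0, and then √u + √11 > √11.
Hence |√u − √11| < |u − 11|/√11, which is < ε once |u − 11| < √11·ε.
Take δ = min(11, √11·ε). If 0 < |u − 11| < δ then u > 0 and |√u − √11| < |u − 11|/√11 < ε.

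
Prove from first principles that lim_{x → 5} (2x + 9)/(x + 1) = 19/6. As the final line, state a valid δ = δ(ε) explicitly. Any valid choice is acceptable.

Suppose ε > 0. We want δ > 0 with 0 < |x − 5| < δ ⇒ |(2x + 9)/(x + 1) − (19/6)| < ε.
Combining over a common denominator, (2x + 9)/(x + 1) − (19/6) = [(2x + 9)·6 − 19·(x + 1)] / [6·(x + 1)] = -7(x − 5) / (6(x + 1)).
So |(2x + 9)/(x + 1) − (19/6)| = 7|x − 5| / (6·|x + 1|).
Restrict δ ≤ 3. Then |x − 5| < 3 gives |x + 1| = |(x − 5) + 6| ≥ 6 − 3 = 3.
Hence |(2x + 9)/(x + 1) − (19/6)| < 7|x − 5|/(6·3) = (7/18)|x − 5|, which is < ε once |x − 5| < (18/7)ε.
Take δ = min(3, (18/7)ε). Then 0 < |x − 5| < δ forces both bounds, so |(2x + 9)/(x + 1) − (19/6)| < ε.

δ = min(3, (18/7)ε)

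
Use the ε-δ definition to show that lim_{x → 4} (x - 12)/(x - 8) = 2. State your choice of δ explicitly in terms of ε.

Let ε > 0 be given. We want δ > 0 with 0 < |x − 4| < δ ⇒ |(x - 12)/(x - 8) − 2| < ε.
Combining over a common denominator, (x - 12)/(x - 8) − 2 = [(x - 12)·(-4) − (-8)·(x - 8)] / [(-4)·(x - 8)] = 4(x − 4) / ((-4)(x - 8)).
So |(x - 12)/(x - 8) − 2| = 4|x − 4| / (4·|x − 8|).
Require δ ≤ 2, so |x − 8| ≥ |-4| − |x − 4| > 4 − 2 = 2.
Hence |(x - 12)/(x - 8) − 2| < 4|x − 4|/(4·2) = (1/2)|x − 4|, which is < ε once |x − 4| < 2ε.
Take δ = min(2, 2ε). Then 0 < |x − 4| < δ forces both bounds, so |(x - 12)/(x - 8) − 2| < ε.

δ = min(2, 2ε)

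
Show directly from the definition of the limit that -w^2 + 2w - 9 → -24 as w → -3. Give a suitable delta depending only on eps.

delta = min(2, eps/10)

Suppose eps > 0. We want delta > 0 such that 0 < |w + 3| < delta implies |(-w^2 + 2w - 9) + 24| < eps.
(-w^2 + 2w - 9) + 24 = -w^2 + 2w + 15 = (w + 3)(-w + 5).
So |(-w^2 + 2w - 9) + 24| = |w + 3|·|-w + 5|.
Assume first that |w + 3| < 2, so |w| < 5. Then |-w + 5| ≤ 5 + 5 = 10.
Hence |(-w^2 + 2w - 9) + 24| ≤ 10|w + 3| < eps provided |w + 3| < eps/10.
Take delta = min(2, eps/10). Then 0 < |w + 3| < delta gives both |w + 3| < 2 and |w + 3| < eps/10, so |(-w^2 + 2w - 9) + 24| < eps.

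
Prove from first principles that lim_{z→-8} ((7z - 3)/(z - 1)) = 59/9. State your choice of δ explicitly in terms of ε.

δ = min(9/2, (81/8)ε)

Let ε > 0. We want δ > 0 with 0 < |z + 8| < δ ⇒ |(7z - 3)/(z - 1) − (59/9)| < ε.
Combining over a common denominator, (7z - 3)/(z - 1) − (59/9) = [(7z - 3)·(-9) − (-59)·(z - 1)] / [(-9)·(z - 1)] = -4(z + 8) / ((-9)(z - 1)).
So |(7z - 3)/(z - 1) − (59/9)| = 4|z + 8| / (9·|z − 1|).
Restrict δ ≤ 9/2. Then |z + 8| < 9/2 gives |z − 1| = |(z + 8) + (-9)| ≥ 9 − 9/2 = 9/2.
Hence |(7z - 3)/(z - 1) − (59/9)| < 4|z + 8|/(9·(9/2)) = (8/81)|z + 8|, which is < ε once |z + 8| < (81/8)ε.
Take δ = min(9/2, (81/8)ε). Then 0 < |z + 8| < δ forces both bounds, so |(7z - 3)/(z - 1) − (59/9)| < ε.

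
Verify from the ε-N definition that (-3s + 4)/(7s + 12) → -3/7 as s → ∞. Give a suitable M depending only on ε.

M = (64/49)/ε

Let ε > 0. We seek M > 0 such that s > M implies |(-3s + 4)/(7s + 12) + 3/7| < ε.
(-3s + 4)/(7s + 12) + 3/7 = (7(-3s + 4) − (-3)(7s + 12)) / (7(7s + 12)) = 64/(7(7s + 12)).
For s > 0 we have 7s + 12 > 7s, so |(-3s + 4)/(7s + 12) + 3/7| = 64/(7(7s + 12)) < 64/(7·7s) = (64/49)/s.
Thus |(-3s + 4)/(7s + 12) + 3/7| < ε whenever s > (64/49)/ε.
Take M = (64/49)/ε. If s > M then |(-3s + 4)/(7s + 12) + 3/7| < (64/49)/s < ε.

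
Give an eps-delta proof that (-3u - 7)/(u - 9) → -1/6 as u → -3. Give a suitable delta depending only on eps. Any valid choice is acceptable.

Let eps > 0 be given. We want delta > 0 with 0 < |u + 3| < delta ⇒ |(-3u - 7)/(u - 9) + 1/6| < eps.
Combining over a common denominator, (-3u - 7)/(u - 9) + 1/6 = [(-3u - 7)·(-12) − 2·(u - 9)] / [(-12)·(u - 9)] = 34(u + 3) / ((-12)(u - 9)).
So |(-3u - 7)/(u - 9) + 1/6| = 34|u + 3| / (12·|u − 9|).
Restrict delta ≤ 6. Then |u + 3| < 6 gives |u − 9| = |(u + 3) + (-12)| ≥ 12 − 6 = 6.
Hence |(-3u - 7)/(u - 9) + 1/6| < 34|u + 3|/(12·6) = (17/36)|u + 3|, which is < eps once |u + 3| < (36/17)eps.
Take delta = min(6, (36/17)eps). Then 0 < |u + 3| < delta forces both bounds, so |(-3u - 7)/(u - 9) + 1/6| < eps.

delta = min(6, (36/17)eps)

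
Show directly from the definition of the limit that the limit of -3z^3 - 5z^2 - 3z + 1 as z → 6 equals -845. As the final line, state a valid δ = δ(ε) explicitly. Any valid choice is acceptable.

Fix ε > 0. We want δ > 0 such that 0 < |z − 6| < δ implies |(-3z^3 - 5z^2 - 3z + 1) + 845| < ε.
(-3z^3 - 5z^2 - 3z + 1) + 845 = -3z^3 - 5z^2 - 3z + 846 = (z − 6)(-3z^2 - 23z - 141).
So |(-3z^3 - 5z^2 - 3z + 1) + 845| = |z − 6|·|-3z^2 - 23z - 141|.
Require δ ≤ 1. Then |z − 6| < 1 gives |z| < 7, and by the triangle inequality |-3z^2 - 23z - 141| ≤ 3·7^2 + 23·7 + 141 = 449.
Hence |(-3z^3 - 5z^2 - 3z + 1) + 845| ≤ 449|z − 6| < ε provided |z − 6| < ε/449.
Take δ = min(1, ε/449). Then 0 < |z − 6| < δ gives both |z − 6| < 1 and |z − 6| < ε/449, so |(-3z^3 - 5z^2 - 3z + 1) + 845| < ε.

δ = min(1, ε/449)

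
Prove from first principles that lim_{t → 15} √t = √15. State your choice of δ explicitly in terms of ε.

δ = min(15, √15·ε)

Let ε > 0 be given. We want δ > 0 such that 0 < |t − 15| < δ implies |√t − √15| < ε.
Rationalise: √t − √15 = (t − 15)/(√t + √15), so |√t − √15| = |t − 15|/(√t + √15).
Restrict δ ≤ 15 so that |t − 15| < 15 forces t > 0, and then √t + √15 > √15.
Hence |√t − √15| < |t − 15|/√15, which is < ε once |t − 15| < √15·ε.
Take δ = min(15, √15·ε). If 0 < |t − 15| < δ then t > 0 and |√t − √15| < |t − 15|/√15 < ε.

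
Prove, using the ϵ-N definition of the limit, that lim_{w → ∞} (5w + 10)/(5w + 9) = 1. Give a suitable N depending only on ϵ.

Let ϵ > 0 be given. We seek N > 0 such that w > N implies |(5w + 10)/(5w + 9) − 1| < ϵ.
(5w + 10)/(5w + 9) − 1 = (5(5w + 10) − 5(5w + 9)) / (5(5w + 9)) = 5/(5(5w + 9)).
For w > 0 we have 5w + 9 > 5w, so |(5w + 10)/(5w + 9) − 1| = 5/(5(5w + 9)) < 5/(5·5w) = (1/5)/w.
Thus |(5w + 10)/(5w + 9) − 1| < ϵ whenever w > (1/5)/ϵ.
Take N = (1/5)/ϵ. If w > N then |(5w + 10)/(5w + 9) − 1| < (1/5)/w < ϵ.

N = (1/5)/ϵ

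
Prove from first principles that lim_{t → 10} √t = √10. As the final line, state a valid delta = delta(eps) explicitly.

delta = min(10, √10·eps)

Let eps > 0. We want delta > 0 such that 0 < |t − 10| < delta implies |√t − √10| < eps.
Multiplying by the conjugate, |√t − √10| = |t − 10|/(√t + √10).
Restrict delta ≤ 10 so that |t − 10| < 10 forces t > 0, and then √t + √10 > √10.
Hence |√t − √10| < |t − 10|/√10, which is < eps once |t − 10| < √10·eps.
Take delta = min(10, √10·eps). If 0 < |t − 10| < delta then t > 0 and |√t − √10| < |t − 10|/√10 < eps.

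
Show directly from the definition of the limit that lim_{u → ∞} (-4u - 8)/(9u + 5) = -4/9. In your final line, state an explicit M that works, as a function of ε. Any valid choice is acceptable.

Let ε > 0. We seek M > 0 such that u > M implies |(-4u - 8)/(9u + 5) + 4/9| < ε.
(-4u - 8)/(9u + 5) + 4/9 = (9(-4u - 8) − (-4)(9u + 5)) / (9(9u + 5)) = -52/(9(9u + 5)).
For u > 0 we have 9u + 5 > 9u, so |(-4u - 8)/(9u + 5) + 4/9| = 52/(9(9u + 5)) < 52/(9·9u) = (52/81)/u.
Thus |(-4u - 8)/(9u + 5) + 4/9| < ε whenever u > (52/81)/ε.
Take M = (52/81)/ε. If u > M then |(-4u - 8)/(9u + 5) + 4/9| < (52/81)/u < ε.

M = (52/81)/ε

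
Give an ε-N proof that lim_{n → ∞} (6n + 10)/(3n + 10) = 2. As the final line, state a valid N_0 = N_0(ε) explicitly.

Suppose ε > 0. For n ≥ 1, |(6n + 10)/(3n + 10) − 2| = |-30|/(3(3n + 10)) = 30/(3(3n + 10)).
Since 3n + 10 ≥ 3n for n ≥ 1, this is ≤ 30/(3·3n) = (10/3)/n.
So |(6n + 10)/(3n + 10) − 2| < ε whenever n > (10/3)/ε.
Take N_0 = (10/3)/ε. If n > N_0 then |(6n + 10)/(3n + 10) − 2| ≤ (10/3)/n < ε.

N_0 = (10/3)/ε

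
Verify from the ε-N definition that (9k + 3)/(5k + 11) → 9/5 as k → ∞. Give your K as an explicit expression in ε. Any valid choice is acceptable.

Fix ε > 0. For k ≥ 1, |(9k + 3)/(5k + 11) − (9/5)| = |-84|/(5(5k + 11)) = 84/(5(5k + 11)).
Since 5k + 11 ≥ 5k for k ≥ 1, this is ≤ 84/(5·5k) = (84/25)/k.
So |(9k + 3)/(5k + 11) − (9/5)| < ε whenever k > (84/25)/ε.
Take K = (84/25)/ε. If k > K then |(9k + 3)/(5k + 11) − (9/5)| ≤ (84/25)/k < ε.

K = (84/25)/ε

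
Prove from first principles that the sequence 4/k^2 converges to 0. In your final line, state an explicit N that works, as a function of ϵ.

Let ϵ > 0. For k ≥ 1, |4/k^2 − 0| = 4/k^2.
4/k^2 < ϵ ⇔ k^2 > 4/ϵ ⇔ k > (4/ϵ)^{1/2}.
Take N = (4/ϵ)^{1/2}. Then k > N implies 4/k^2 < ϵ.

N = (4/ϵ)^{1/2}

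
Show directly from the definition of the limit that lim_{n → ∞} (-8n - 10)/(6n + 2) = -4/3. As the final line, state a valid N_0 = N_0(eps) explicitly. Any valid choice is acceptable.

Fix eps > 0. For n ≥ 1, |(-8n - 10)/(6n + 2) + 4/3| = |-44|/(6(6n + 2)) = 44/(6(6n + 2)).
Since 6n + 2 ≥ 6n for n ≥ 1, this is ≤ 44/(6·6n) = (11/9)/n.
So |(-8n - 10)/(6n + 2) + 4/3| < eps whenever n > (11/9)/eps.
Take N_0 = (11/9)/eps. If n > N_0 then |(-8n - 10)/(6n + 2) + 4/3| ≤ (11/9)/n < eps.

N_0 = (11/9)/eps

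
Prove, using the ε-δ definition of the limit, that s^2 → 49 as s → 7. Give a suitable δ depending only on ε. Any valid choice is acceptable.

δ = min(1, ε/15)

Suppose ε > 0. We seek δ > 0 with 0 < |s − 7| < δ ⇒ |s^2 − 49| < ε.
Factor: s^2 − 49 = (s − 7)(s + 7), so |s^2 − 49| = |s − 7|·|s + 7|.
Impose δ ≤ 1 so that |s| < 8; then |s + 7| ≤ 15.
Hence |s^2 − 49| ≤ 15|s − 7|, which is < ε once |s − 7| < ε/15.
Take δ = min(1, ε/15). If 0 < |s − 7| < δ then both bounds hold and |s^2 − 49| ≤ 15|s − 7| < 15·(ε/15) = ε.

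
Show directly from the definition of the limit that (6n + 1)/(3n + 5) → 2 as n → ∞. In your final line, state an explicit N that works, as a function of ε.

N = 3/ε

Let ε > 0 be given. For n ≥ 1, |(6n + 1)/(3n + 5) − 2| = |-27|/(3(3n + 5)) = 27/(3(3n + 5)).
Since 3n + 5 ≥ 3n for n ≥ 1, this is ≤ 27/(3·3n) = 3/n.
So |(6n + 1)/(3n + 5) − 2| < ε whenever n > 3/ε.
Take N = 3/ε. If n > N then |(6n + 1)/(3n + 5) − 2| ≤ 3/n < ε.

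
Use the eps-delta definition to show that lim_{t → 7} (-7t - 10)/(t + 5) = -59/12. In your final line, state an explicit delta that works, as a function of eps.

delta = min(6, (72/25)eps)

Fix eps > 0. We want delta > 0 with 0 < |t − 7| < delta ⇒ |(-7t - 10)/(t + 5) + 59/12| < eps.
Combining over a common denominator, (-7t - 10)/(t + 5) + 59/12 = [(-7t - 10)·12 − (-59)·(t + 5)] / [12·(t + 5)] = -25(t − 7) / (12(t + 5)).
So |(-7t - 10)/(t + 5) + 59/12| = 25|t − 7| / (12·|t + 5|).
Restrict delta ≤ 6. Then |t − 7| < 6 gives |t + 5| = |(t − 7) + 12| ≥ 12 − 6 = 6.
Hence |(-7t - 10)/(t + 5) + 59/12| < 25|t − 7|/(12·6) = (25/72)|t − 7|, which is < eps once |t − 7| < (72/25)eps.
Take delta = min(6, (72/25)eps). Then 0 < |t − 7| < delta forces both bounds, so |(-7t - 10)/(t + 5) + 59/12| < eps.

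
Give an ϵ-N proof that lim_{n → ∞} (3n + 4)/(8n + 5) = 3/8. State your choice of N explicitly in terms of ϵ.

Fix ϵ > 0. For n ≥ 1, |(3n + 4)/(8n + 5) − (3/8)| = |17|/(8(8n + 5)) = 17/(8(8n + 5)).
Since 8n + 5 ≥ 8n for n ≥ 1, this is ≤ 17/(8·8n) = (17/64)/n.
So |(3n + 4)/(8n + 5) − (3/8)| < ϵ whenever n > (17/64)/ϵ.
Take N = (17/64)/ϵ. If n > N then |(3n + 4)/(8n + 5) − (3/8)| ≤ (17/64)/n < ϵ.

N = (17/64)/ϵ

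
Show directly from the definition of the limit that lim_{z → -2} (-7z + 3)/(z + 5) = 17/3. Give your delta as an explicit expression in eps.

Let eps > 0. We want delta > 0 with 0 < |z + 2| < delta ⇒ |(-7z + 3)/(z + 5) − (17/3)| < eps.
Combining over a common denominator, (-7z + 3)/(z + 5) − (17/3) = [(-7z + 3)·3 − 17·(z + 5)] / [3·(z + 5)] = -38(z + 2) / (3(z + 5)).
So |(-7z + 3)/(z + 5) − (17/3)| = 38|z + 2| / (3·|z + 5|).
Require delta ≤ 3/2, so |z + 5| ≥ |3| − |z + 2| > 3 − 3/2 = 3/2.
Hence |(-7z + 3)/(z + 5) − (17/3)| < 38|z + 2|/(3·(3/2)) = (76/9)|z + 2|, which is < eps once |z + 2| < (9/76)eps.
Take delta = min(3/2, (9/76)eps). Then 0 < |z + 2| < delta forces both bounds, so |(-7z + 3)/(z + 5) − (17/3)| < eps.

delta = min(3/2, (9/76)eps)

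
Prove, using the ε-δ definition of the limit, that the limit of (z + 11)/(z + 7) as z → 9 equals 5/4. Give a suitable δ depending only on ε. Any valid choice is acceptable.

δ = min(8, 32ε)

Let ε > 0. We want δ > 0 with 0 < |z − 9| < δ ⇒ |(z + 11)/(z + 7) − (5/4)| < ε.
Combining over a common denominator, (z + 11)/(z + 7) − (5/4) = [(z + 11)·16 − 20·(z + 7)] / [16·(z + 7)] = -4(z − 9) / (16(z + 7)).
So |(z + 11)/(z + 7) − (5/4)| = 4|z − 9| / (16·|z + 7|).
Restrict δ ≤ 8. Then |z − 9| < 8 gives |z + 7| = |(z − 9) + 16| ≥ 16 − 8 = 8.
Hence |(z + 11)/(z + 7) − (5/4)| < 4|z − 9|/(16·8) = (1/32)|z − 9|, which is < ε once |z − 9| < 32ε.
Take δ = min(8, 32ε). Then 0 < |z − 9| < δ forces both bounds, so |(z + 11)/(z + 7) − (5/4)| < ε.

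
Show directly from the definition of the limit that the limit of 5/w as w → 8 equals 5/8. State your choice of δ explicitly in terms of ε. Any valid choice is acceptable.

Suppose ε > 0. We seek δ > 0 such that 0 < |w − 8| < δ implies |5/w − (5/8)| < ε.
|5/w − (5/8)| = 5·|8 − w|/(8·|w|) = 5|w − 8|/(8|w|).
Require δ ≤ 4 so that |w| > 8 − 4 = 4, hence 8|w| > 32.
Then |5/w − (5/8)| < 5|w − 8|/32, which is < ε when |w − 8| < (32/5)ε.
Take δ = min(4, (32/5)ε). Then 0 < |w − 8| < δ gives both |w − 8| < 4 and |w − 8| < (32/5)ε, so |5/w − (5/8)| < ε.

δ = min(4, (32/5)ε)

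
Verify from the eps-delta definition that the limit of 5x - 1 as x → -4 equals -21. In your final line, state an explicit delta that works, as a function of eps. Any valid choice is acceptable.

Let eps > 0. We need delta > 0 so that 0 < |x + 4| < delta implies |(5x - 1) + 21| < eps.
Since (5x - 1) + 21 = 5(x + 4), we have |(5x - 1) + 21| = 5|x + 4|.
Thus it suffices that |x + 4| < eps/5.
Choosing delta = eps/5 gives |(5x - 1) + 21| = 5|x + 4| < eps whenever |x + 4| < delta.

delta = eps/5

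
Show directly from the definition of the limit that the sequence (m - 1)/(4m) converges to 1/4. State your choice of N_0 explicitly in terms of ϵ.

N_0 = (1/4)/ϵ

Let ϵ > 0 be given. For m ≥ 1, |(m - 1)/(4m) − (1/4)| = |-4|/(4(4m)) = 4/(4(4m)).
Since 4m ≥ 4m for m ≥ 1, this is ≤ 4/(4·4m) = (1/4)/m.
So |(m - 1)/(4m) − (1/4)| < ϵ whenever m > (1/4)/ϵ.
Take N_0 = (1/4)/ϵ. If m > N_0 then |(m - 1)/(4m) − (1/4)| ≤ (1/4)/m < ϵ.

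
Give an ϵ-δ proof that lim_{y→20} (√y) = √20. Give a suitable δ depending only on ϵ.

Suppose ϵ > 0. We want δ > 0 such that 0 < |y − 20| < δ implies |√y − √20| < ϵ.
Rationalise: √y − √20 = (y − 20)/(√y + √20), so |√y − √20| = |y − 20|/(√y + √20).
Restrict δ ≤ 20 so that |y − 20| < 20 forces y > 0, and then √y + √20 > √20.
Hence |√y − √20| < |y − 20|/√20, which is < ϵ once |y − 20| < √20·ϵ.
Take δ = min(20, √20·ϵ). If 0 < |y − 20| < δ then y > 0 and |√y − √20| < |y − 20|/√20 < ϵ.

δ = min(20, √20·ϵ)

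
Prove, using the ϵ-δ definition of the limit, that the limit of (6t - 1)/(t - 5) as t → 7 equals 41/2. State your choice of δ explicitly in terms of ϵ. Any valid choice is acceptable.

Let ϵ > 0. We want δ > 0 with 0 < |t − 7| < δ ⇒ |(6t - 1)/(t - 5) − (41/2)| < ϵ.
Combining over a common denominator, (6t - 1)/(t - 5) − (41/2) = [(6t - 1)·2 − 41·(t - 5)] / [2·(t - 5)] = -29(t − 7) / (2(t - 5)).
So |(6t - 1)/(t - 5) − (41/2)| = 29|t − 7| / (2·|t − 5|).
Require δ ≤ 1, so |t − 5| ≥ |2| − |t − 7| > 2 − 1 = 1.
Hence |(6t - 1)/(t - 5) − (41/2)| < 29|t − 7|/(2·1) = (29/2)|t − 7|, which is < ϵ once |t − 7| < (2/29)ϵ.
Take δ = min(1, (2/29)ϵ). Then 0 < |t − 7| < δ forces both bounds, so |(6t - 1)/(t - 5) − (41/2)| < ϵ.

δ = min(1, (2/29)ϵ)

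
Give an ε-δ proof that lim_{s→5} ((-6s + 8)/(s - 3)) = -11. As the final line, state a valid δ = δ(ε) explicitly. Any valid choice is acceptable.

Fix ε > 0. We want δ > 0 with 0 < |s − 5| < δ ⇒ |(-6s + 8)/(s - 3) + 11| < ε.
Combining over a common denominator, (-6s + 8)/(s - 3) + 11 = [(-6s + 8)·2 − (-22)·(s - 3)] / [2·(s - 3)] = 10(s − 5) / (2(s - 3)).
So |(-6s + 8)/(s - 3) + 11| = 10|s − 5| / (2·|s − 3|).
Require δ ≤ 1, so |s − 3| ≥ |2| − |s − 5| > 2 − 1 = 1.
Hence |(-6s + 8)/(s - 3) + 11| < 10|s − 5|/(2·1) = 5|s − 5|, which is < ε once |s − 5| < (1/5)ε.
Take δ = min(1, (1/5)ε). Then 0 < |s − 5| < δ forces both bounds, so |(-6s + 8)/(s - 3) + 11| < ε.

δ = min(1, (1/5)ε)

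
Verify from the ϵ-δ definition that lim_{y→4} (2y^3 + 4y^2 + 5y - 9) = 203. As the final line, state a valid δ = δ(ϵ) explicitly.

δ = min(1, ϵ/163)

Let ϵ > 0 be given. We want δ > 0 such that 0 < |y − 4| < δ implies |(2y^3 + 4y^2 + 5y - 9) − 203| < ϵ.
(2y^3 + 4y^2 + 5y - 9) − 203 = 2y^3 + 4y^2 + 5y - 212 = (y − 4)(2y^2 + 12y + 53).
So |(2y^3 + 4y^2 + 5y - 9) − 203| = |y − 4|·|2y^2 + 12y + 53|.
Assume first that |y − 4| < 1, so |y| < 5. Then |2y^2 + 12y + 53| ≤ 2·5^2 + 12·5 + 53 = 163.
Hence |(2y^3 + 4y^2 + 5y - 9) − 203| ≤ 163|y − 4| < ϵ provided |y − 4| < ϵ/163.
Choosing δ = min(1, ϵ/163) ensures both conditions, hence |(2y^3 + 4y^2 + 5y - 9) − 203| < ϵ.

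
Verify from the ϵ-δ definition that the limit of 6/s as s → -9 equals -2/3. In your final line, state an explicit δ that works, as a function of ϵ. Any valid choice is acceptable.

Let ϵ > 0. We seek δ > 0 such that 0 < |s + 9| < δ implies |6/s + 2/3| < ϵ.
|6/s + 2/3| = 6·|-9 − s|/(9·|s|) = 6|s + 9|/(9|s|).
Restrict δ ≤ 9/2. Then |s + 9| < 9/2 gives |s| > 9/2, so 9|s| > 81/2.
Then |6/s + 2/3| < 6|s + 9|/(81/2), which is < ϵ when |s + 9| < (27/4)ϵ.
Take δ = min(9/2, (27/4)ϵ). Then 0 < |s + 9| < δ gives both |s + 9| < 9/2 and |s + 9| < (27/4)ϵ, so |6/s + 2/3| < ϵ.

δ = min(9/2, (27/4)ϵ)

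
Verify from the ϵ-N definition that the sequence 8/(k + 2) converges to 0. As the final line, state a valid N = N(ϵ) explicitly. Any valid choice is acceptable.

N = 8/ϵ

Let ϵ > 0 be given. For k ≥ 1, |8/(k + 2) − 0| = 8/(k + 2) ≤ 8/k.
We need 8/k < ϵ, i.e. k > 8/ϵ.
Take N = 8/ϵ. If k > N then |8/(k + 2)| ≤ 8/k < ϵ.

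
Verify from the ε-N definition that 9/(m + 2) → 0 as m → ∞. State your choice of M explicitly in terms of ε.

M = 9/ε

Suppose ε > 0. For m ≥ 1, |9/(m + 2) − 0| = 9/(m + 2) ≤ 9/m.
We need 9/m < ε, i.e. m > 9/ε.
Take M = 9/ε. If m > M then |9/(m + 2)| ≤ 9/m < ε.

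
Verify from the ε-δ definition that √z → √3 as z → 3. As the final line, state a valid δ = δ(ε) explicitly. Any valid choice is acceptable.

δ = min(3, √3·ε)

Fix ε > 0. We want δ > 0 such that 0 < |z − 3| < δ implies |√z − √3| < ε.
Rationalise: √z − √3 = (z − 3)/(√z + √3), so |√z − √3| = |z − 3|/(√z + √3).
Restrict δ ≤ 3 so that |z − 3| < 3 forces z > 0, and then √z + √3 > √3.
Hence |√z − √3| < |z − 3|/√3, which is < ε once |z − 3| < √3·ε.
Take δ = min(3, √3·ε). If 0 < |z − 3| < δ then z > 0 and |√z − √3| < |z − 3|/√3 < ε.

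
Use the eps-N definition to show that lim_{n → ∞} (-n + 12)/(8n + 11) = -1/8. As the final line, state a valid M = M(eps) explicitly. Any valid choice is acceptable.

Let eps > 0. For n ≥ 1, |(-n + 12)/(8n + 11) + 1/8| = |107|/(8(8n + 11)) = 107/(8(8n + 11)).
Since 8n + 11 ≥ 8n for n ≥ 1, this is ≤ 107/(8·8n) = (107/64)/n.
So |(-n + 12)/(8n + 11) + 1/8| < eps whenever n > (107/64)/eps.
Take M = (107/64)/eps. If n > M then |(-n + 12)/(8n + 11) + 1/8| ≤ (107/64)/n < eps.

M = (107/64)/eps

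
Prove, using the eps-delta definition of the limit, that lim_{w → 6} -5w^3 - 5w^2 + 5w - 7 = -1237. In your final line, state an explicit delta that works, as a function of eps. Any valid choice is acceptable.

delta = min(2, eps/805)

Fix eps > 0. We want delta > 0 such that 0 < |w − 6| < delta implies |(-5w^3 - 5w^2 + 5w - 7) + 1237| < eps.
(-5w^3 - 5w^2 + 5w - 7) + 1237 = -5w^3 - 5w^2 + 5w + 1230 = (w − 6)(-5w^2 - 35w - 205).
So |(-5w^3 - 5w^2 + 5w - 7) + 1237| = |w − 6|·|-5w^2 - 35w - 205|.
Assume first that |w − 6| < 2, so |w| < 8. Then |-5w^2 - 35w - 205| ≤ 5·8^2 + 35·8 + 205 = 805.
Hence |(-5w^3 - 5w^2 + 5w - 7) + 1237| ≤ 805|w − 6| < eps provided |w − 6| < eps/805.
Choosing delta = min(2, eps/805) ensures both conditions, hence |(-5w^3 - 5w^2 + 5w - 7) + 1237| < eps.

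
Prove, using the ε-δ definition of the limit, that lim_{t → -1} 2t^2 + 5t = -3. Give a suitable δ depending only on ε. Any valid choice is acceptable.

Let ε > 0. We want δ > 0 such that 0 < |t + 1| < δ implies |(2t^2 + 5t) + 3| < ε.
(2t^2 + 5t) + 3 = 2t^2 + 5t + 3 = (t + 1)(2t + 3).
So |(2t^2 + 5t) + 3| = |t + 1|·|2t + 3|.
Assume first that |t + 1| < 2, so |t| < 3. Then |2t + 3| ≤ 2·3 + 3 = 9.
Hence |(2t^2 + 5t) + 3| ≤ 9|t + 1| < ε provided |t + 1| < ε/9.
Take δ = min(2, ε/9). Then 0 < |t + 1| < δ gives both |t + 1| < 2 and |t + 1| < ε/9, so |(2t^2 + 5t) + 3| < ε.

δ = min(2, ε/9)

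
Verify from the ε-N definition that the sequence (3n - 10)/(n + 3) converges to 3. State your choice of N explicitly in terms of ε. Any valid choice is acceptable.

Let ε > 0 be given. For n ≥ 1, |(3n - 10)/(n + 3) − 3| = |-19|/((n + 3)) = 19/((n + 3)).
Since n + 3 ≥ n for n ≥ 1, this is ≤ 19/(n) = 19/n.
So |(3n - 10)/(n + 3) − 3| < ε whenever n > 19/ε.
Take N = 19/ε. If n > N then |(3n - 10)/(n + 3) − 3| ≤ 19/n < ε.

N = 19/ε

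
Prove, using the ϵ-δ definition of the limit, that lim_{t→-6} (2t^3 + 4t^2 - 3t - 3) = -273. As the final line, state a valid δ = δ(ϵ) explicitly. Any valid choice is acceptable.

Suppose ϵ > 0. We want δ > 0 such that 0 < |t + 6| < δ implies |(2t^3 + 4t^2 - 3t - 3) + 273| < ϵ.
(2t^3 + 4t^2 - 3t - 3) + 273 = 2t^3 + 4t^2 - 3t + 270 = (t + 6)(2t^2 - 8t + 45).
So |(2t^3 + 4t^2 - 3t - 3) + 273| = |t + 6|·|2t^2 - 8t + 45|.
Require δ ≤ 1. Then |t + 6| < 1 gives |t| < 7, and by the triangle inequality |2t^2 - 8t + 45| ≤ 2·7^2 + 8·7 + 45 = 199.
Hence |(2t^3 + 4t^2 - 3t - 3) + 273| ≤ 199|t + 6| < ϵ provided |t + 6| < ϵ/199.
Choosing δ = min(1, ϵ/199) ensures both conditions, hence |(2t^3 + 4t^2 - 3t - 3) + 273| < ϵ.

δ = min(1, ϵ/199)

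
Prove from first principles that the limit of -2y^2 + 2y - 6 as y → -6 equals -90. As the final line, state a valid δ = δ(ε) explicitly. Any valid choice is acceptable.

δ = min(1, ε/28)

Let ε > 0 be given. We want δ > 0 such that 0 < |y + 6| < δ implies |(-2y^2 + 2y - 6) + 90| < ε.
(-2y^2 + 2y - 6) + 90 = -2y^2 + 2y + 84 = (y + 6)(-2y + 14).
So |(-2y^2 + 2y - 6) + 90| = |y + 6|·|-2y + 14|.
Require δ ≤ 1. Then |y + 6| < 1 gives |y| < 7, and by the triangle inequality |-2y + 14| ≤ 2·7 + 14 = 28.
Hence |(-2y^2 + 2y - 6) + 90| ≤ 28|y + 6| < ε provided |y + 6| < ε/28.
Choosing δ = min(1, ε/28) ensures both conditions, hence |(-2y^2 + 2y - 6) + 90| < ε.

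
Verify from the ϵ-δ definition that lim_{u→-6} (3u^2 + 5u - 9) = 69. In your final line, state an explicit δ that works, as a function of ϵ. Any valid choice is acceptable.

Suppose ϵ > 0. We want δ > 0 such that 0 < |u + 6| < δ implies |(3u^2 + 5u - 9) − 69| < ϵ.
(3u^2 + 5u - 9) − 69 = 3u^2 + 5u - 78 = (u + 6)(3u - 13).
So |(3u^2 + 5u - 9) − 69| = |u + 6|·|3u - 13|.
Assume first that |u + 6| < 2, so |u| < 8. Then |3u - 13| ≤ 3·8 + 13 = 37.
Hence |(3u^2 + 5u - 9) − 69| ≤ 37|u + 6| < ϵ provided |u + 6| < ϵ/37.
Take δ = min(2, ϵ/37). Then 0 < |u + 6| < δ gives both |u + 6| < 2 and |u + 6| < ϵ/37, so |(3u^2 + 5u - 9) − 69| < ϵ.

δ = min(2, ϵ/37)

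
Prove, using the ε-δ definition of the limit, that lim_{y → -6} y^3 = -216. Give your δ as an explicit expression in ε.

δ = min(2, ε/148)

Suppose ε > 0. We seek δ > 0 with 0 < |y + 6| < δ ⇒ |y^3 + 216| < ε.
Factor: y^3 + 216 = (y + 6)(y^2 - 6y + 36), so |y^3 + 216| = |y + 6|·|y^2 - 6y + 36|.
Impose δ ≤ 2 so that |y| < 8; then |y^2 - 6y + 36| ≤ 148.
Hence |y^3 + 216| ≤ 148|y + 6|, which is < ε once |y + 6| < ε/148.
Take δ = min(2, ε/148). If 0 < |y + 6| < δ then both bounds hold and |y^3 + 216| ≤ 148|y + 6| < 148·(ε/148) = ε.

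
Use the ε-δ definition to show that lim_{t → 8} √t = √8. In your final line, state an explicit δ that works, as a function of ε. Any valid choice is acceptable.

δ = min(8, √8·ε)

Suppose ε > 0. We want δ > 0 such that 0 < |t − 8| < δ implies |√t − √8| < ε.
Rationalise: √t − √8 = (t − 8)/(√t + √8), so |√t − √8| = |t − 8|/(√t + √8).
Restrict δ ≤ 8 so that |t − 8| < 8 forces t > 0, and then √t + √8 > √8.
Hence |√t − √8| < |t − 8|/√8, which is < ε once |t − 8| < √8·ε.
Take δ = min(8, √8·ε). If 0 < |t − 8| < δ then t > 0 and |√t − √8| < |t − 8|/√8 < ε.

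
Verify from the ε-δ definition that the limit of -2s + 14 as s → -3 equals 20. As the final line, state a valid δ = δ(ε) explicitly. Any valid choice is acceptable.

Fix ε > 0. We need δ > 0 so that 0 < |s + 3| < δ implies |(-2s + 14) − 20| < ε.
|(-2s + 14) − 20| = |-2s - 6| = 2|s + 3|.
So 2|s + 3| < ε exactly when |s + 3| < ε/2.
Choosing δ = ε/2 gives |(-2s + 14) − 20| = 2|s + 3| < ε whenever |s + 3| < δ.

δ = ε/2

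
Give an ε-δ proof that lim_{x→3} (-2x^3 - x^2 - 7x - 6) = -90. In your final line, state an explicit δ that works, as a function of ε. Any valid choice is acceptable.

Fix ε > 0. We want δ > 0 such that 0 < |x − 3| < δ implies |(-2x^3 - x^2 - 7x - 6) + 90| < ε.
(-2x^3 - x^2 - 7x - 6) + 90 = -2x^3 - x^2 - 7x + 84 = (x − 3)(-2x^2 - 7x - 28).
So |(-2x^3 - x^2 - 7x - 6) + 90| = |x − 3|·|-2x^2 - 7x - 28|.
Assume first that |x − 3| < 1, so |x| < 4. Then |-2x^2 - 7x - 28| ≤ 2·4^2 + 7·4 + 28 = 88.
Hence |(-2x^3 - x^2 - 7x - 6) + 90| ≤ 88|x − 3| < ε provided |x − 3| < ε/88.
Take δ = min(1, ε/88). Then 0 < |x − 3| < δ gives both |x − 3| < 1 and |x − 3| < ε/88, so |(-2x^3 - x^2 - 7x - 6) + 90| < ε.

δ = min(1, ε/88)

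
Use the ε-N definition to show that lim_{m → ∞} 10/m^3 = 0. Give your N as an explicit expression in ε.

Fix ε > 0. For m ≥ 1, |10/m^3 − 0| = 10/m^3.
10/m^3 < ε ⇔ m^3 > 10/ε ⇔ m > (10/ε)^{1/3}.
Take N = (10/ε)^{1/3}. Then m > N implies 10/m^3 < ε.

N = (10/ε)^{1/3}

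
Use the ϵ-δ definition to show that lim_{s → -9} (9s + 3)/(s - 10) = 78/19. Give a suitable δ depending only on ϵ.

Let ϵ > 0. We want δ > 0 with 0 < |s + 9| < δ ⇒ |(9s + 3)/(s - 10) − (78/19)| < ϵ.
Combining over a common denominator, (9s + 3)/(s - 10) − (78/19) = [(9s + 3)·(-19) − (-78)·(s - 10)] / [(-19)·(s - 10)] = -93(s + 9) / ((-19)(s - 10)).
So |(9s + 3)/(s - 10) − (78/19)| = 93|s + 9| / (19·|s − 10|).
Restrict δ ≤ 19/2. Then |s + 9| < 19/2 gives |s − 10| = |(s + 9) + (-19)| ≥ 19 − 19/2 = 19/2.
Hence |(9s + 3)/(s - 10) − (78/19)| < 93|s + 9|/(19·(19/2)) = (186/361)|s + 9|, which is < ϵ once |s + 9| < (361/186)ϵ.
Take δ = min(19/2, (361/186)ϵ). Then 0 < |s + 9| < δ forces both bounds, so |(9s + 3)/(s - 10) − (78/19)| < ϵ.

δ = min(19/2, (361/186)ϵ)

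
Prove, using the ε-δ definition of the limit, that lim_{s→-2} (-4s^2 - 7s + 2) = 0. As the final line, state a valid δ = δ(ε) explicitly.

Suppose ε > 0. We want δ > 0 such that 0 < |s + 2| < δ implies |(-4s^2 - 7s + 2)| < ε.
(-4s^2 - 7s + 2) = -4s^2 - 7s + 2 = (s + 2)(-4s + 1).
So |(-4s^2 - 7s + 2)| = |s + 2|·|-4s + 1|.
Assume first that |s + 2| < 2, so |s| < 4. Then |-4s + 1| ≤ 4·4 + 1 = 17.
Hence |(-4s^2 - 7s + 2)| ≤ 17|s + 2| < ε provided |s + 2| < ε/17.
Choosing δ = min(2, ε/17) ensures both conditions, hence |(-4s^2 - 7s + 2)| < ε.

δ = min(2, ε/17)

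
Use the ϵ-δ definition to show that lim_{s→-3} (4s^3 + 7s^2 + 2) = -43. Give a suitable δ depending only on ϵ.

Let ϵ > 0. We want δ > 0 such that 0 < |s + 3| < δ implies |(4s^3 + 7s^2 + 2) + 43| < ϵ.
(4s^3 + 7s^2 + 2) + 43 = 4s^3 + 7s^2 + 45 = (s + 3)(4s^2 - 5s + 15).
So |(4s^3 + 7s^2 + 2) + 43| = |s + 3|·|4s^2 - 5s + 15|.
Require δ ≤ 1. Then |s + 3| < 1 gives |s| < 4, and by the triangle inequality |4s^2 - 5s + 15| ≤ 4·4^2 + 5·4 + 15 = 99.
Hence |(4s^3 + 7s^2 + 2) + 43| ≤ 99|s + 3| < ϵ provided |s + 3| < ϵ/99.
Take δ = min(1, ϵ/99). Then 0 < |s + 3| < δ gives both |s + 3| < 1 and |s + 3| < ϵ/99, so |(4s^3 + 7s^2 + 2) + 43| < ϵ.

δ = min(1, ϵ/99)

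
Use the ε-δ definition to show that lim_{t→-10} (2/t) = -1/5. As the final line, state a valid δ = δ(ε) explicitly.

Fix ε > 0. We seek δ > 0 such that 0 < |t + 10| < δ implies |2/t + 1/5| < ε.
|2/t + 1/5| = 2·|-10 − t|/(10·|t|) = 2|t + 10|/(10|t|).
Require δ ≤ 5 so that |t| > 10 − 5 = 5, hence 10|t| > 50.
Then |2/t + 1/5| < 2|t + 10|/50, which is < ε when |t + 10| < 25ε.
Take δ = min(5, 25ε). Then 0 < |t + 10| < δ gives both |t + 10| < 5 and |t + 10| < 25ε, so |2/t + 1/5| < ε.

δ = min(5, 25ε)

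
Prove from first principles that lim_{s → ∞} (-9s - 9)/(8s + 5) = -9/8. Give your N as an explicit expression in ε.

N = (27/64)/ε

Suppose ε > 0. We seek N > 0 such that s > N implies |(-9s - 9)/(8s + 5) + 9/8| < ε.
(-9s - 9)/(8s + 5) + 9/8 = (8(-9s - 9) − (-9)(8s + 5)) / (8(8s + 5)) = -27/(8(8s + 5)).
For s > 0 we have 8s + 5 > 8s, so |(-9s - 9)/(8s + 5) + 9/8| = 27/(8(8s + 5)) < 27/(8·8s) = (27/64)/s.
Thus |(-9s - 9)/(8s + 5) + 9/8| < ε whenever s > (27/64)/ε.
Take N = (27/64)/ε. If s > N then |(-9s - 9)/(8s + 5) + 9/8| < (27/64)/s < ε.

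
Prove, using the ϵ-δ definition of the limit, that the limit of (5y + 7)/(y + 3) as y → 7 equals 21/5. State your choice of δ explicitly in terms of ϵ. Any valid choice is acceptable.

Fix ϵ > 0. We want δ > 0 with 0 < |y − 7| < δ ⇒ |(5y + 7)/(y + 3) − (21/5)| < ϵ.
Combining over a common denominator, (5y + 7)/(y + 3) − (21/5) = [(5y + 7)·10 − 42·(y + 3)] / [10·(y + 3)] = 8(y − 7) / (10(y + 3)).
So |(5y + 7)/(y + 3) − (21/5)| = 8|y − 7| / (10·|y + 3|).
Require δ ≤ 5, so |y + 3| ≥ |10| − |y − 7| > 10 − 5 = 5.
Hence |(5y + 7)/(y + 3) − (21/5)| < 8|y − 7|/(10·5) = (4/25)|y − 7|, which is < ϵ once |y − 7| < (25/4)ϵ.
Take δ = min(5, (25/4)ϵ). Then 0 < |y − 7| < δ forces both bounds, so |(5y + 7)/(y + 3) − (21/5)| < ϵ.

δ = min(5, (25/4)ϵ)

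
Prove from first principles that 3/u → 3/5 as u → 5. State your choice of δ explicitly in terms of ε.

δ = min(5/2, (25/6)ε)

Suppose ε > 0. We seek δ > 0 such that 0 < |u − 5| < δ implies |3/u − (3/5)| < ε.
|3/u − (3/5)| = 3·|5 − u|/(5·|u|) = 3|u − 5|/(5|u|).
Restrict δ ≤ 5/2. Then |u − 5| < 5/2 gives |u| > 5/2, so 5|u| > 25/2.
Then |3/u − (3/5)| < 3|u − 5|/(25/2), which is < ε when |u − 5| < (25/6)ε.
Take δ = min(5/2, (25/6)ε). Then 0 < |u − 5| < δ gives both |u − 5| < 5/2 and |u − 5| < (25/6)ε, so |3/u − (3/5)| < ε.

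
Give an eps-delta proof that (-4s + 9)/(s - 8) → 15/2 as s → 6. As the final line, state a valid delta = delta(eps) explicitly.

delta = min(1, (2/23)eps)

Fix eps > 0. We want delta > 0 with 0 < |s − 6| < delta ⇒ |(-4s + 9)/(s - 8) − (15/2)| < eps.
Combining over a common denominator, (-4s + 9)/(s - 8) − (15/2) = [(-4s + 9)·(-2) − (-15)·(s - 8)] / [(-2)·(s - 8)] = 23(s − 6) / ((-2)(s - 8)).
So |(-4s + 9)/(s - 8) − (15/2)| = 23|s − 6| / (2·|s − 8|).
Require delta ≤ 1, so |s − 8| ≥ |-2| − |s − 6| > 2 − 1 = 1.
Hence |(-4s + 9)/(s - 8) − (15/2)| < 23|s − 6|/(2·1) = (23/2)|s − 6|, which is < eps once |s − 6| < (2/23)eps.
Take delta = min(1, (2/23)eps). Then 0 < |s − 6| < delta forces both bounds, so |(-4s + 9)/(s - 8) − (15/2)| < eps.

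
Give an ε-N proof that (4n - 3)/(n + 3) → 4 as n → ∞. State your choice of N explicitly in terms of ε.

Let ε > 0 be given. For n ≥ 1, |(4n - 3)/(n + 3) − 4| = |-15|/((n + 3)) = 15/((n + 3)).
Since n + 3 ≥ n for n ≥ 1, this is ≤ 15/(n) = 15/n.
So |(4n - 3)/(n + 3) − 4| < ε whenever n > 15/ε.
Take N = 15/ε. If n > N then |(4n - 3)/(n + 3) − 4| ≤ 15/n < ε.

N = 15/ε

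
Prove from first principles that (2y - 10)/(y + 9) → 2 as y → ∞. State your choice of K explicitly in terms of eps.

Let eps > 0. We seek K > 0 such that y > K implies |(2y - 10)/(y + 9) − 2| < eps.
(2y - 10)/(y + 9) − 2 = ((2y - 10) − 2(y + 9)) / ((y + 9)) = -28/((y + 9)).
For y > 0 we have y + 9 > y, so |(2y - 10)/(y + 9) − 2| = 28/((y + 9)) < 28/(y) = 28/y.
Thus |(2y - 10)/(y + 9) − 2| < eps whenever y > 28/eps.
Take K = 28/eps. If y > K then |(2y - 10)/(y + 9) − 2| < 28/y < eps.

K = 28/eps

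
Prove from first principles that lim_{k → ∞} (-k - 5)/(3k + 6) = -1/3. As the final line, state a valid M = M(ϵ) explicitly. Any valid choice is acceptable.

M = 1/ϵ

Let ϵ > 0. For k ≥ 1, |(-k - 5)/(3k + 6) + 1/3| = |-9|/(3(3k + 6)) = 9/(3(3k + 6)).
Since 3k + 6 ≥ 3k for k ≥ 1, this is ≤ 9/(3·3k) = 1/k.
So |(-k - 5)/(3k + 6) + 1/3| < ϵ whenever k > 1/ϵ.
Take M = 1/ϵ. If k > M then |(-k - 5)/(3k + 6) + 1/3| ≤ 1/k < ϵ.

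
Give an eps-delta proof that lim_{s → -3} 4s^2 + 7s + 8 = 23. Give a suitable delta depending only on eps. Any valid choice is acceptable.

Let eps > 0 be given. We want delta > 0 such that 0 < |s + 3| < delta implies |(4s^2 + 7s + 8) − 23| < eps.
(4s^2 + 7s + 8) − 23 = 4s^2 + 7s - 15 = (s + 3)(4s - 5).
So |(4s^2 + 7s + 8) − 23| = |s + 3|·|4s - 5|.
Require delta ≤ 1. Then |s + 3| < 1 gives |s| < 4, and by the triangle inequality |4s - 5| ≤ 4·4 + 5 = 21.
Hence |(4s^2 + 7s + 8) − 23| ≤ 21|s + 3| < eps provided |s + 3| < eps/21.
Take delta = min(1, eps/21). Then 0 < |s + 3| < delta gives both |s + 3| < 1 and |s + 3| < eps/21, so |(4s^2 + 7s + 8) − 23| < eps.

delta = min(1, eps/21)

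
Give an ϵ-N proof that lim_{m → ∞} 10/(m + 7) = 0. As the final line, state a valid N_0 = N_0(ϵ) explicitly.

Let ϵ > 0 be given. For m ≥ 1, |10/(m + 7) − 0| = 10/(m + 7) ≤ 10/m.
We need 10/m < ϵ, i.e. m > 10/ϵ.
Take N_0 = 10/ϵ. If m > N_0 then |10/(m + 7)| ≤ 10/m < ϵ.

N_0 = 10/ϵ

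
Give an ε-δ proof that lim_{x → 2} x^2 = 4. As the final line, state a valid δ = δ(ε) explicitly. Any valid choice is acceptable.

δ = min(1, ε/5)

Let ε > 0 be given. We seek δ > 0 with 0 < |x − 2| < δ ⇒ |x^2 − 4| < ε.
Factor: x^2 − 4 = (x − 2)(x + 2), so |x^2 − 4| = |x − 2|·|x + 2|.
Impose δ ≤ 1 so that |x| < 3; then |x + 2| ≤ 5.
Hence |x^2 − 4| ≤ 5|x − 2|, which is < ε once |x − 2| < ε/5.
Take δ = min(1, ε/5). If 0 < |x − 2| < δ then both bounds hold and |x^2 − 4| ≤ 5|x − 2| < 5·(ε/5) = ε.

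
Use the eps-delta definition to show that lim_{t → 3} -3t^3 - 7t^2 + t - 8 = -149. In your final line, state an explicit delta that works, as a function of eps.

Let eps > 0 be given. We want delta > 0 such that 0 < |t − 3| < delta implies |(-3t^3 - 7t^2 + t - 8) + 149| < eps.
(-3t^3 - 7t^2 + t - 8) + 149 = -3t^3 - 7t^2 + t + 141 = (t − 3)(-3t^2 - 16t - 47).
So |(-3t^3 - 7t^2 + t - 8) + 149| = |t − 3|·|-3t^2 - 16t - 47|.
Assume first that |t − 3| < 1, so |t| < 4. Then |-3t^2 - 16t - 47| ≤ 3·4^2 + 16·4 + 47 = 159.
Hence |(-3t^3 - 7t^2 + t - 8) + 149| ≤ 159|t − 3| < eps provided |t − 3| < eps/159.
Take delta = min(1, eps/159). Then 0 < |t − 3| < delta gives both |t − 3| < 1 and |t − 3| < eps/159, so |(-3t^3 - 7t^2 + t - 8) + 149| < eps.

delta = min(1, eps/159)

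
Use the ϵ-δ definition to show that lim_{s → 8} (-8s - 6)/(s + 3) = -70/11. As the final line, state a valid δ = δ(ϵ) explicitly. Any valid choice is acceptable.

Let ϵ > 0. We want δ > 0 with 0 < |s − 8| < δ ⇒ |(-8s - 6)/(s + 3) + 70/11| < ϵ.
Combining over a common denominator, (-8s - 6)/(s + 3) + 70/11 = [(-8s - 6)·11 − (-70)·(s + 3)] / [11·(s + 3)] = -18(s − 8) / (11(s + 3)).
So |(-8s - 6)/(s + 3) + 70/11| = 18|s − 8| / (11·|s + 3|).
Require δ ≤ 11/2, so |s + 3| ≥ |11| − |s − 8| > 11 − 11/2 = 11/2.
Hence |(-8s - 6)/(s + 3) + 70/11| < 18|s − 8|/(11·(11/2)) = (36/121)|s − 8|, which is < ϵ once |s − 8| < (121/36)ϵ.
Take δ = min(11/2, (121/36)ϵ). Then 0 < |s − 8| < δ forces both bounds, so |(-8s - 6)/(s + 3) + 70/11| < ϵ.

δ = min(11/2, (121/36)ϵ)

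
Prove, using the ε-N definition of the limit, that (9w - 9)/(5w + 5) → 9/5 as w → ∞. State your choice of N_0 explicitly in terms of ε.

Let ε > 0 be given. We seek N_0 > 0 such that w > N_0 implies |(9w - 9)/(5w + 5) − (9/5)| < ε.
(9w - 9)/(5w + 5) − (9/5) = (5(9w - 9) − 9(5w + 5)) / (5(5w + 5)) = -90/(5(5w + 5)).
For w > 0 we have 5w + 5 > 5w, so |(9w - 9)/(5w + 5) − (9/5)| = 90/(5(5w + 5)) < 90/(5·5w) = (18/5)/w.
Thus |(9w - 9)/(5w + 5) − (9/5)| < ε whenever w > (18/5)/ε.
Take N_0 = (18/5)/ε. If w > N_0 then |(9w - 9)/(5w + 5) − (9/5)| < (18/5)/w < ε.

N_0 = (18/5)/ε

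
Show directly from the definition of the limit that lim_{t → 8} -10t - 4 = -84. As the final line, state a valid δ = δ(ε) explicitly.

δ = ε/10

Fix ε > 0. We need δ > 0 so that 0 < |t − 8| < δ implies |(-10t - 4) + 84| < ε.
Since (-10t - 4) + 84 = -10(t − 8), we have |(-10t - 4) + 84| = 10|t − 8|.
Thus it suffices that |t − 8| < ε/10.
Choosing δ = ε/10 gives |(-10t - 4) + 84| = 10|t − 8| < ε whenever |t − 8| < δ.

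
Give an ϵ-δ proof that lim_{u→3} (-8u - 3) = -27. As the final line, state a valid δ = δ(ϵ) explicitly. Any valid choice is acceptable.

δ = ϵ/8

Fix ϵ > 0. We need δ > 0 so that 0 < |u − 3| < δ implies |(-8u - 3) + 27| < ϵ.
Since (-8u - 3) + 27 = -8(u − 3), we have |(-8u - 3) + 27| = 8|u − 3|.
Thus it suffices that |u − 3| < ϵ/8.
Choosing δ = ϵ/8 gives |(-8u - 3) + 27| = 8|u − 3| < ϵ whenever |u − 3| < δ.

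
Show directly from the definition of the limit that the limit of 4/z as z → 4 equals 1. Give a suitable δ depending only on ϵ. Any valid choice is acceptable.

Let ϵ > 0. We seek δ > 0 such that 0 < |z − 4| < δ implies |4/z − 1| < ϵ.
|4/z − 1| = 4·|4 − z|/(4·|z|) = 4|z − 4|/(4|z|).
Require δ ≤ 2 so that |z| > 4 − 2 = 2, hence 4|z| > 8.
Then |4/z − 1| < 4|z − 4|/8, which is < ϵ when |z − 4| < 2ϵ.
Take δ = min(2, 2ϵ). Then 0 < |z − 4| < δ gives both |z − 4| < 2 and |z − 4| < 2ϵ, so |4/z − 1| < ϵ.

δ = min(2, 2ϵ)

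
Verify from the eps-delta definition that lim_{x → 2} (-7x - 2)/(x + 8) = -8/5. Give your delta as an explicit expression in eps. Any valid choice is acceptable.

delta = min(5, (25/27)eps)

Fix eps > 0. We want delta > 0 with 0 < |x − 2| < delta ⇒ |(-7x - 2)/(x + 8) + 8/5| < eps.
Combining over a common denominator, (-7x - 2)/(x + 8) + 8/5 = [(-7x - 2)·10 − (-16)·(x + 8)] / [10·(x + 8)] = -54(x − 2) / (10(x + 8)).
So |(-7x - 2)/(x + 8) + 8/5| = 54|x − 2| / (10·|x + 8|).
Restrict delta ≤ 5. Then |x − 2| < 5 gives |x + 8| = |(x − 2) + 10| ≥ 10 − 5 = 5.
Hence |(-7x - 2)/(x + 8) + 8/5| < 54|x − 2|/(10·5) = (27/25)|x − 2|, which is < eps once |x − 2| < (25/27)eps.
Take delta = min(5, (25/27)eps). Then 0 < |x − 2| < delta forces both bounds, so |(-7x - 2)/(x + 8) + 8/5| < eps.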